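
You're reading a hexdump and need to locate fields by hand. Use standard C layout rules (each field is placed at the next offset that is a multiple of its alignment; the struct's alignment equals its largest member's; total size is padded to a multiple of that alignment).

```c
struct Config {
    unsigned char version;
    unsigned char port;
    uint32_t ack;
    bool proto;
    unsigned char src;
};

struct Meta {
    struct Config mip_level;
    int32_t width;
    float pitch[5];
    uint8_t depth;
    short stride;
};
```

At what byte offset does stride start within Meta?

38

Config: version at 0 (size 1, align 1) → ends 1; port at 1 (size 1, align 1) → ends 2; pad 2 to align 4 for ack; ack at 4 (size 4, align 4) → ends 8; proto at 8 (size 1, align 1) → ends 9; src at 9 (size 1, align 1) → ends 10; tail pad 2 to reach multiple of 4; total 12 bytes, alignment 4
mip_level at 0 (size 12, align 4) → ends 12
width at 12 (size 4, align 4) → ends 16
pitch at 16 (size 20, align 4) → ends 36
depth at 36 (size 1, align 1) → ends 37
pad 1 to align 2 for stride
stride at 38 (size 2, align 2) → ends 40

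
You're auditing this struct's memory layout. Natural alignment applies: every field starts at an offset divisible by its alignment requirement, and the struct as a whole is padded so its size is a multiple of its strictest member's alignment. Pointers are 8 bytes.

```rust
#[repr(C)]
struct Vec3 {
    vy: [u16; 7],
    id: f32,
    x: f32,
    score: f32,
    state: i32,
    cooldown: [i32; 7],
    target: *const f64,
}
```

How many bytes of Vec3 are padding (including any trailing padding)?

6

vy at 0 (size 14, align 2) → ends 14
pad 2 to align 4 for id
id at 16 (size 4, align 4) → ends 20
x at 20 (size 4, align 4) → ends 24
score at 24 (size 4, align 4) → ends 28
state at 28 (size 4, align 4) → ends 32
cooldown at 32 (size 28, align 4) → ends 60
pad 4 to align 8 for target
target at 64 (size 8, align 8) → ends 72
total 72 bytes, alignment 8
data bytes 66, size 72 → padding 6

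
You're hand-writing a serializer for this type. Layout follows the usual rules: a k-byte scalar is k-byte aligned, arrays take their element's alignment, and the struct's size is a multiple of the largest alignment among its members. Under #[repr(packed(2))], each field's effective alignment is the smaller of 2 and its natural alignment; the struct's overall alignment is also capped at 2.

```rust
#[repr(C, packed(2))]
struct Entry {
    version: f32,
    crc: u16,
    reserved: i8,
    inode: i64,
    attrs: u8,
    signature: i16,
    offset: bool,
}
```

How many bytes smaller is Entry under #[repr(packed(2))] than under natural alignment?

2

natural layout:
  version at 0 (size 4, align 4) → ends 4
  crc at 4 (size 2, align 2) → ends 6
  reserved at 6 (size 1, align 1) → ends 7
  pad 1 to align 8 for inode
  inode at 8 (size 8, align 8) → ends 16
  attrs at 16 (size 1, align 1) → ends 17
  pad 1 to align 2 for signature
  signature at 18 (size 2, align 2) → ends 20
  offset at 20 (size 1, align 1) → ends 21
  tail pad 3 to reach multiple of 8
  total 24 bytes, alignment 8
packed(2) layout:
  version at 0 (size 4, align 2) → ends 4
  crc at 4 (size 2, align 2) → ends 6
  reserved at 6 (size 1, align 1) → ends 7
  pad 1 to align 2 for inode
  inode at 8 (size 8, align 2) → ends 16
  attrs at 16 (size 1, align 1) → ends 17
  pad 1 to align 2 for signature
  signature at 18 (size 2, align 2) → ends 20
  offset at 20 (size 1, align 1) → ends 21
  tail pad 1 to reach multiple of 2
  total 22 bytes, alignment 2
24 − 22 = 2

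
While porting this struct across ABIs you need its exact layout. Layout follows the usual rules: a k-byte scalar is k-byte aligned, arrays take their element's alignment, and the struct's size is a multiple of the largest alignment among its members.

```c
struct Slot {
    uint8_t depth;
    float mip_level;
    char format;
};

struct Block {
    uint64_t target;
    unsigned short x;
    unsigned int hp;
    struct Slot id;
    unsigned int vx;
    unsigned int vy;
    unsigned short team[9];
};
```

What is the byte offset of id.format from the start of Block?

Slot: depth at 0 (size 1, align 1) → ends 1; pad 3 to align 4 for mip_level; mip_level at 4 (size 4, align 4) → ends 8; format at 8 (size 1, align 1) → ends 9; tail pad 3 to reach multiple of 4; total 12 bytes, alignment 4
target at 0 (size 8, align 8) → ends 8
x at 8 (size 2, align 2) → ends 10
pad 2 to align 4 for hp
hp at 12 (size 4, align 4) → ends 16
id at 16 (size 12, align 4) → ends 28
within Slot: format at 8
16 + 8 = 24

24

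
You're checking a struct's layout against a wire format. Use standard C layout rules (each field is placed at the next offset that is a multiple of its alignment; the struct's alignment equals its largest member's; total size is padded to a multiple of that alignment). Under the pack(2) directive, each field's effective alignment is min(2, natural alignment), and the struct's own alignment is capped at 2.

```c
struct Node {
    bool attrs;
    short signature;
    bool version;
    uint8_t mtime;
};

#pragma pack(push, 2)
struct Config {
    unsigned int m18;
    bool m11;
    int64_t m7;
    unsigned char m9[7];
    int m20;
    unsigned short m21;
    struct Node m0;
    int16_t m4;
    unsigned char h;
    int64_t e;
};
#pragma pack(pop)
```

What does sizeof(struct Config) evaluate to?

Node: attrs at 0 (size 1, align 1) → ends 1; pad 1 to align 2 for signature; signature at 2 (size 2, align 2) → ends 4; version at 4 (size 1, align 1) → ends 5; mtime at 5 (size 1, align 1) → ends 6; total 6 bytes, alignment 2
m18 at 0 (size 4, align 2) → ends 4
m11 at 4 (size 1, align 1) → ends 5
pad 1 to align 2 for m7
m7 at 6 (size 8, align 2) → ends 14
m9 at 14 (size 7, align 1) → ends 21
pad 1 to align 2 for m20
m20 at 22 (size 4, align 2) → ends 26
m21 at 26 (size 2, align 2) → ends 28
m0 at 28 (size 6, align 2) → ends 34
m4 at 34 (size 2, align 2) → ends 36
h at 36 (size 1, align 1) → ends 37
pad 1 to align 2 for e
e at 38 (size 8, align 2) → ends 46
total 46 bytes, alignment 2

46 bytes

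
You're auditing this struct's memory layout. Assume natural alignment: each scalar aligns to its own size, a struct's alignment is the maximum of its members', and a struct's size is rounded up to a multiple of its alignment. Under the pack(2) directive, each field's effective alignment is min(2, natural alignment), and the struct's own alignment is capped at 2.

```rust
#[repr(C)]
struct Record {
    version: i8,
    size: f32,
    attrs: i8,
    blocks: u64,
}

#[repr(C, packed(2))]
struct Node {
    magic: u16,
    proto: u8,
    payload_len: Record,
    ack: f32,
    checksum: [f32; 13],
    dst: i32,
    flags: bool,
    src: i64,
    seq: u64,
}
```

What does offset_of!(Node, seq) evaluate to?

Record: 0..1  version  (1B, 1-aligned); 1..4  -- padding (3B); 4..8  size  (4B, 4-aligned); 8..9  attrs  (1B, 1-aligned); 9..16  -- padding (7B); 16..24  blocks  (8B, 8-aligned); sizeof = 24, alignof = 8
0..2  magic  (2B, 2-aligned)
2..3  proto  (1B, 1-aligned)
3..4  -- padding (1B)
4..28  payload_len  (24B, 2-aligned)
28..32  ack  (4B, 2-aligned)
32..84  checksum  (52B, 2-aligned)
84..88  dst  (4B, 2-aligned)
88..89  flags  (1B, 1-aligned)
89..90  -- padding (1B)
90..98  src  (8B, 2-aligned)
98..106  seq  (8B, 2-aligned)

98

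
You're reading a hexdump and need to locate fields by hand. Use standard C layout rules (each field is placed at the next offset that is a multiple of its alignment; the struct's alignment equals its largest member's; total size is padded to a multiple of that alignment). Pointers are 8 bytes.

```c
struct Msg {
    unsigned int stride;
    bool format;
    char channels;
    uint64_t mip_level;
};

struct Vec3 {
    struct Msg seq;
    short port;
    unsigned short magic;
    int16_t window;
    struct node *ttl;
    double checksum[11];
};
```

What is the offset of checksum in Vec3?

32

Msg: stride at 0 (size 4, align 4) → ends 4; format at 4 (size 1, align 1) → ends 5; channels at 5 (size 1, align 1) → ends 6; pad 2 to align 8 for mip_level; mip_level at 8 (size 8, align 8) → ends 16; total 16 bytes, alignment 8
seq at 0 (size 16, align 8) → ends 16
port at 16 (size 2, align 2) → ends 18
magic at 18 (size 2, align 2) → ends 20
window at 20 (size 2, align 2) → ends 22
pad 2 to align 8 for ttl
ttl at 24 (size 8, align 8) → ends 32
checksum at 32 (size 88, align 8) → ends 120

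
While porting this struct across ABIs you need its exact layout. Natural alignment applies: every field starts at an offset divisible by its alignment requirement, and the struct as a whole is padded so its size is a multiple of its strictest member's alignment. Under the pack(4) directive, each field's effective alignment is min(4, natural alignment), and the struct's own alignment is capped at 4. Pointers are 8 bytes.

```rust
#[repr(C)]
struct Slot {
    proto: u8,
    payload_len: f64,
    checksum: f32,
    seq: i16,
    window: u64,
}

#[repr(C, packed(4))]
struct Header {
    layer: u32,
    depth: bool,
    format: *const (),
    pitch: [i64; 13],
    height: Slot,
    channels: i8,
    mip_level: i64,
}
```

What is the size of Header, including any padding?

Slot: @0: proto [1B, align 1] → 1; +7 pad (align 8); @8: payload_len [8B, align 8] → 16; @16: checksum [4B, align 4] → 20; @20: seq [2B, align 2] → 22; +2 pad (align 8); @24: window [8B, align 8] → 32; size 32, align 8
@0: layer [4B, align 4] → 4
@4: depth [1B, align 1] → 5
+3 pad (align 4)
@8: format [8B, align 4] → 16
@16: pitch [104B, align 4] → 120
@120: height [32B, align 4] → 152
@152: channels [1B, align 1] → 153
+3 pad (align 4)
@156: mip_level [8B, align 4] → 164
size 164, align 4

164 bytes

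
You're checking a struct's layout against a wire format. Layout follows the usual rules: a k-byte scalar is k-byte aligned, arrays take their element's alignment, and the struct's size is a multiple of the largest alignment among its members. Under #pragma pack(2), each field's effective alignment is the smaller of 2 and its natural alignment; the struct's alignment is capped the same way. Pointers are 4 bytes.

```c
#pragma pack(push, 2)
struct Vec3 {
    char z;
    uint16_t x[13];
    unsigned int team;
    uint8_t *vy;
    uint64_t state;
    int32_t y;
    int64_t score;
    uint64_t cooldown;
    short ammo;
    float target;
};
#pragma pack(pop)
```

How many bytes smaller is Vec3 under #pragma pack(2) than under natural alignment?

10

natural layout:
  0..1  z  (1B, 1-aligned)
  1..2  -- padding (1B)
  2..28  x  (26B, 2-aligned)
  28..32  team  (4B, 4-aligned)
  32..36  vy  (4B, 4-aligned)
  36..40  -- padding (4B)
  40..48  state  (8B, 8-aligned)
  48..52  y  (4B, 4-aligned)
  52..56  -- padding (4B)
  56..64  score  (8B, 8-aligned)
  64..72  cooldown  (8B, 8-aligned)
  72..74  ammo  (2B, 2-aligned)
  74..76  -- padding (2B)
  76..80  target  (4B, 4-aligned)
  sizeof = 80, alignof = 8
packed(2) layout:
  0..1  z  (1B, 1-aligned)
  1..2  -- padding (1B)
  2..28  x  (26B, 2-aligned)
  28..32  team  (4B, 2-aligned)
  32..36  vy  (4B, 2-aligned)
  36..44  state  (8B, 2-aligned)
  44..48  y  (4B, 2-aligned)
  48..56  score  (8B, 2-aligned)
  56..64  cooldown  (8B, 2-aligned)
  64..66  ammo  (2B, 2-aligned)
  66..70  target  (4B, 2-aligned)
  sizeof = 70, alignof = 2
80 − 70 = 10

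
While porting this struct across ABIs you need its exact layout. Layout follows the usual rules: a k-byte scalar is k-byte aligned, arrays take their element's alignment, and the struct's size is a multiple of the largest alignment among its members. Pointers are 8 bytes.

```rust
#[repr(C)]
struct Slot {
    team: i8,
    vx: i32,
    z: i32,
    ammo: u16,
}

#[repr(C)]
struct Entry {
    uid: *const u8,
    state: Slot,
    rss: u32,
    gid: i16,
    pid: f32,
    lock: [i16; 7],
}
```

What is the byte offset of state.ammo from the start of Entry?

20

Slot: team at 0 (size 1, align 1) → ends 1; pad 3 to align 4 for vx; vx at 4 (size 4, align 4) → ends 8; z at 8 (size 4, align 4) → ends 12; ammo at 12 (size 2, align 2) → ends 14; tail pad 2 to reach multiple of 4; total 16 bytes, alignment 4
uid at 0 (size 8, align 8) → ends 8
state at 8 (size 16, align 4) → ends 24
within Slot: ammo at 12
8 + 12 = 20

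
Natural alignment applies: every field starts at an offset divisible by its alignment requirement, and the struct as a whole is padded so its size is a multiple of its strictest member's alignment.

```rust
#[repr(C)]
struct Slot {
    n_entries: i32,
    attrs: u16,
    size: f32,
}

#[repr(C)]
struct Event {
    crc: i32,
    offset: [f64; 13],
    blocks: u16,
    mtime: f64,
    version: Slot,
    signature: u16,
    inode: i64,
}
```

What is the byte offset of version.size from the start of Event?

136

Slot: n_entries at 0 (size 4, align 4) → ends 4; attrs at 4 (size 2, align 2) → ends 6; pad 2 to align 4 for size; size at 8 (size 4, align 4) → ends 12; total 12 bytes, alignment 4
crc at 0 (size 4, align 4) → ends 4
pad 4 to align 8 for offset
offset at 8 (size 104, align 8) → ends 112
blocks at 112 (size 2, align 2) → ends 114
pad 6 to align 8 for mtime
mtime at 120 (size 8, align 8) → ends 128
version at 128 (size 12, align 4) → ends 140
within Slot: size at 8
128 + 8 = 136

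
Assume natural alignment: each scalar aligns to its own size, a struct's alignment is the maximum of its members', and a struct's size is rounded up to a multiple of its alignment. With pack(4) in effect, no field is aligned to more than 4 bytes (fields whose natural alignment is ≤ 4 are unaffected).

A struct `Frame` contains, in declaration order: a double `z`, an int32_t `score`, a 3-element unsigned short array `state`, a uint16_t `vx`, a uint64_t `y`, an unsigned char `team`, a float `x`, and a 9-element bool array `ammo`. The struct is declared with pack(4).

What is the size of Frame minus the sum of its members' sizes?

6

@0: z [8B, align 4] → 8
@8: score [4B, align 4] → 12
@12: state [6B, align 2] → 18
@18: vx [2B, align 2] → 20
@20: y [8B, align 4] → 28
@28: team [1B, align 1] → 29
+3 pad (align 4)
@32: x [4B, align 4] → 36
@36: ammo [9B, align 1] → 45
+3 tail pad (align 4)
size 48, align 4
data bytes 42, size 48 → padding 6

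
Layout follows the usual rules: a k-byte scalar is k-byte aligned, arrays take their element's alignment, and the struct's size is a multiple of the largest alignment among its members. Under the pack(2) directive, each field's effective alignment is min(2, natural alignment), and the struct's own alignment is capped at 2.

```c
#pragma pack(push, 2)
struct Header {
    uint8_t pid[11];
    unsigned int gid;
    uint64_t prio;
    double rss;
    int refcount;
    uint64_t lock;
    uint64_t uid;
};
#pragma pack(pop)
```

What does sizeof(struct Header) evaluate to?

52 bytes

@0: pid [11B, align 1] → 11
+1 pad (align 2)
@12: gid [4B, align 2] → 16
@16: prio [8B, align 2] → 24
@24: rss [8B, align 2] → 32
@32: refcount [4B, align 2] → 36
@36: lock [8B, align 2] → 44
@44: uid [8B, align 2] → 52
size 52, align 2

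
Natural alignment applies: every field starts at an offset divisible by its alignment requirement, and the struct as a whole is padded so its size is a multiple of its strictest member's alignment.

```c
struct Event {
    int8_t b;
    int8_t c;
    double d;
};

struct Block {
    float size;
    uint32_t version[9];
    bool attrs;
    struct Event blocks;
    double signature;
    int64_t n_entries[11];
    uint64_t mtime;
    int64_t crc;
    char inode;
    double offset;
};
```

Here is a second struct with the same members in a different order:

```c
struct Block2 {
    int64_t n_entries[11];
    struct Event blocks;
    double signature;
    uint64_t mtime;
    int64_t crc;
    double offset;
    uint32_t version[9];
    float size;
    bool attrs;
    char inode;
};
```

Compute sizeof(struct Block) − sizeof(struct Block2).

Event: @0: b [1B, align 1] → 1; @1: c [1B, align 1] → 2; +6 pad (align 8); @8: d [8B, align 8] → 16; size 16, align 8
@0: size [4B, align 4] → 4
@4: version [36B, align 4] → 40
@40: attrs [1B, align 1] → 41
+7 pad (align 8)
@48: blocks [16B, align 8] → 64
@64: signature [8B, align 8] → 72
@72: n_entries [88B, align 8] → 160
@160: mtime [8B, align 8] → 168
@168: crc [8B, align 8] → 176
@176: inode [1B, align 1] → 177
+7 pad (align 8)
@184: offset [8B, align 8] → 192
size 192, align 8
— Block2 —
@0: n_entries [88B, align 8] → 88
@88: blocks [16B, align 8] → 104
@104: signature [8B, align 8] → 112
@112: mtime [8B, align 8] → 120
@120: crc [8B, align 8] → 128
@128: offset [8B, align 8] → 136
@136: version [36B, align 4] → 172
@172: size [4B, align 4] → 176
@176: attrs [1B, align 1] → 177
@177: inode [1B, align 1] → 178
+6 tail pad (align 8)
size 184, align 8
192 − 184 = 8

8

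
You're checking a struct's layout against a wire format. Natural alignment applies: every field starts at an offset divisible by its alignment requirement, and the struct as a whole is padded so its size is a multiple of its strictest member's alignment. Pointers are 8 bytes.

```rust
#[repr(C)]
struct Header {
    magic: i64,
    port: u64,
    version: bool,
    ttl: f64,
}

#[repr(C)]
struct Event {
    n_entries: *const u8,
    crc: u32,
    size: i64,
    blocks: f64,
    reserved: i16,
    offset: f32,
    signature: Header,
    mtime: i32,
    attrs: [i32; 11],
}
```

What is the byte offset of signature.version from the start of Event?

Header: @0: magic [8B, align 8] → 8; @8: port [8B, align 8] → 16; @16: version [1B, align 1] → 17; +7 pad (align 8); @24: ttl [8B, align 8] → 32; size 32, align 8
@0: n_entries [8B, align 8] → 8
@8: crc [4B, align 4] → 12
+4 pad (align 8)
@16: size [8B, align 8] → 24
@24: blocks [8B, align 8] → 32
@32: reserved [2B, align 2] → 34
+2 pad (align 4)
@36: offset [4B, align 4] → 40
@40: signature [32B, align 8] → 72
within Header: version at 16
40 + 16 = 56

56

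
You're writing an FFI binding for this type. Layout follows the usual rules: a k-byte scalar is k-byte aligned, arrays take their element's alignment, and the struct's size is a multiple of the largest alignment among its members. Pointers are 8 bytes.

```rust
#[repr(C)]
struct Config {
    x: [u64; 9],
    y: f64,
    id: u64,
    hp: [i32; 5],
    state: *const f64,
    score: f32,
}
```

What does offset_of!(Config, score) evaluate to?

x at 0 (size 72, align 8) → ends 72
y at 72 (size 8, align 8) → ends 80
id at 80 (size 8, align 8) → ends 88
hp at 88 (size 20, align 4) → ends 108
pad 4 to align 8 for state
state at 112 (size 8, align 8) → ends 120
score at 120 (size 4, align 4) → ends 124

120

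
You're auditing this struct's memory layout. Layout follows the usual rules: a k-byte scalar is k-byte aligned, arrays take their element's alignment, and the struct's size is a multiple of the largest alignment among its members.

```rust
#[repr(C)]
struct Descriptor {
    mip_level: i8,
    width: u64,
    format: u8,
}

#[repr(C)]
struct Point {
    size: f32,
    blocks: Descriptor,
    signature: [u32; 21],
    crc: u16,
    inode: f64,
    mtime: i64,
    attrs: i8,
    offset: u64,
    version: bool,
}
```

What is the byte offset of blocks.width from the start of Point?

16

Descriptor: @0: mip_level [1B, align 1] → 1; +7 pad (align 8); @8: width [8B, align 8] → 16; @16: format [1B, align 1] → 17; +7 tail pad (align 8); size 24, align 8
@0: size [4B, align 4] → 4
+4 pad (align 8)
@8: blocks [24B, align 8] → 32
within Descriptor: width at 8
8 + 8 = 16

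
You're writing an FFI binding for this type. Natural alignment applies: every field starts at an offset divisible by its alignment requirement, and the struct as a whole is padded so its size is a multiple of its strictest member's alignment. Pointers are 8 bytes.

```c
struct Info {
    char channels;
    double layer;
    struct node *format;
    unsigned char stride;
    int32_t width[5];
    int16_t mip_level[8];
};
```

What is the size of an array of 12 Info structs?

768

@0: channels [1B, align 1] → 1
+7 pad (align 8)
@8: layer [8B, align 8] → 16
@16: format [8B, align 8] → 24
@24: stride [1B, align 1] → 25
+3 pad (align 4)
@28: width [20B, align 4] → 48
@48: mip_level [16B, align 2] → 64
size 64, align 8
array of 12: 12 × 64 = 768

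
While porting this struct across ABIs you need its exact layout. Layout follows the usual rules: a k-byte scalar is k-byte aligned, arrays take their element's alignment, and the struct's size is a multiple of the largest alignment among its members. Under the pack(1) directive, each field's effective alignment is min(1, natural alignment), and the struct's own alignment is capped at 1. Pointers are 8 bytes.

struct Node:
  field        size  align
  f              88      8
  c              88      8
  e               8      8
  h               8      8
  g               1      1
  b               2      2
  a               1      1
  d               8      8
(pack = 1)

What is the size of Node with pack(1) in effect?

f at 0 (size 88, align 1) → ends 88
c at 88 (size 88, align 1) → ends 176
e at 176 (size 8, align 1) → ends 184
h at 184 (size 8, align 1) → ends 192
g at 192 (size 1, align 1) → ends 193
b at 193 (size 2, align 1) → ends 195
a at 195 (size 1, align 1) → ends 196
d at 196 (size 8, align 1) → ends 204
total 204 bytes, alignment 1

204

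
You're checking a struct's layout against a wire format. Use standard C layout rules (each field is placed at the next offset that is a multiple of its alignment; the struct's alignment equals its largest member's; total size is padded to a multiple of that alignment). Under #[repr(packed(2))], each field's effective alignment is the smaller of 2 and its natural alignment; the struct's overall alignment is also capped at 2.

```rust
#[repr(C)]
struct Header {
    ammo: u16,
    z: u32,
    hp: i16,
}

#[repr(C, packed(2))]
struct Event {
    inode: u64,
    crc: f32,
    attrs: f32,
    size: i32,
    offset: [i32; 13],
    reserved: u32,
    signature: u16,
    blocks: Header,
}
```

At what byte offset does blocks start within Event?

78

Header: 0..2  ammo  (2B, 2-aligned); 2..4  -- padding (2B); 4..8  z  (4B, 4-aligned); 8..10  hp  (2B, 2-aligned); 10..12  -- tail padding (2B); sizeof = 12, alignof = 4
0..8  inode  (8B, 2-aligned)
8..12  crc  (4B, 2-aligned)
12..16  attrs  (4B, 2-aligned)
16..20  size  (4B, 2-aligned)
20..72  offset  (52B, 2-aligned)
72..76  reserved  (4B, 2-aligned)
76..78  signature  (2B, 2-aligned)
78..90  blocks  (12B, 2-aligned)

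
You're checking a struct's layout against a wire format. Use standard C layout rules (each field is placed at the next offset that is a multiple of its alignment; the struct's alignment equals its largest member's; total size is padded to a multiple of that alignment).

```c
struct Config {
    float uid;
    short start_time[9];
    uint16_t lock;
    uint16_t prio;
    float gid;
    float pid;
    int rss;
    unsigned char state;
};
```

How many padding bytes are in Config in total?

0..4  uid  (4B, 4-aligned)
4..22  start_time  (18B, 2-aligned)
22..24  lock  (2B, 2-aligned)
24..26  prio  (2B, 2-aligned)
26..28  -- padding (2B)
28..32  gid  (4B, 4-aligned)
32..36  pid  (4B, 4-aligned)
36..40  rss  (4B, 4-aligned)
40..41  state  (1B, 1-aligned)
41..44  -- tail padding (3B)
sizeof = 44, alignof = 4
data bytes 39, size 44 → padding 5

5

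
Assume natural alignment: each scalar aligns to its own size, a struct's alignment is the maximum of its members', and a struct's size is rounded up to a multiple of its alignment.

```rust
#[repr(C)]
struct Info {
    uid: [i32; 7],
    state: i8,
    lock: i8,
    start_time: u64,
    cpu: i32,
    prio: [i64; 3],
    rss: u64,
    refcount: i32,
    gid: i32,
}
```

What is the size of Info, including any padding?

@0: uid [28B, align 4] → 28
@28: state [1B, align 1] → 29
@29: lock [1B, align 1] → 30
+2 pad (align 8)
@32: start_time [8B, align 8] → 40
@40: cpu [4B, align 4] → 44
+4 pad (align 8)
@48: prio [24B, align 8] → 72
@72: rss [8B, align 8] → 80
@80: refcount [4B, align 4] → 84
@84: gid [4B, align 4] → 88
size 88, align 8

88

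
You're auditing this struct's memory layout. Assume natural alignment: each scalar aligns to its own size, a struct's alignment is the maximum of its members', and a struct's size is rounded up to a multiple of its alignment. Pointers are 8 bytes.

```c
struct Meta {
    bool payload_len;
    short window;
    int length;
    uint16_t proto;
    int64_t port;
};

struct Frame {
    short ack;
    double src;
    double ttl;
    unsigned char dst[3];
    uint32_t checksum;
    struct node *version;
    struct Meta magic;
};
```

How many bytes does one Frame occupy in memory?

64 bytes

Meta: @0: payload_len [1B, align 1] → 1; +1 pad (align 2); @2: window [2B, align 2] → 4; @4: length [4B, align 4] → 8; @8: proto [2B, align 2] → 10; +6 pad (align 8); @16: port [8B, align 8] → 24; size 24, align 8
@0: ack [2B, align 2] → 2
+6 pad (align 8)
@8: src [8B, align 8] → 16
@16: ttl [8B, align 8] → 24
@24: dst [3B, align 1] → 27
+1 pad (align 4)
@28: checksum [4B, align 4] → 32
@32: version [8B, align 8] → 40
@40: magic [24B, align 8] → 64
size 64, align 8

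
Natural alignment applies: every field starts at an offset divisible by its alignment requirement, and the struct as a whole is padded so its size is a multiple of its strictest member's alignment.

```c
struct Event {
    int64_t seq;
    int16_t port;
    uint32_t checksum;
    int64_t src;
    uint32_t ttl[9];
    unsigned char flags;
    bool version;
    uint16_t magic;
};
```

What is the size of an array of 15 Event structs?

seq at 0 (size 8, align 8) → ends 8
port at 8 (size 2, align 2) → ends 10
pad 2 to align 4 for checksum
checksum at 12 (size 4, align 4) → ends 16
src at 16 (size 8, align 8) → ends 24
ttl at 24 (size 36, align 4) → ends 60
flags at 60 (size 1, align 1) → ends 61
version at 61 (size 1, align 1) → ends 62
magic at 62 (size 2, align 2) → ends 64
total 64 bytes, alignment 8
array of 15: 15 × 64 = 960

960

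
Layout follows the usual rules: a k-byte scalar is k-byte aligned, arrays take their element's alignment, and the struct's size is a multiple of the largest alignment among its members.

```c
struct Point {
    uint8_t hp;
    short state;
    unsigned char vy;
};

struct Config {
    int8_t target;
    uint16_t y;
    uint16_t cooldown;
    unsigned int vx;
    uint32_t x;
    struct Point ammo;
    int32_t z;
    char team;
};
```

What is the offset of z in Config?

24

Point: hp at 0 (size 1, align 1) → ends 1; pad 1 to align 2 for state; state at 2 (size 2, align 2) → ends 4; vy at 4 (size 1, align 1) → ends 5; tail pad 1 to reach multiple of 2; total 6 bytes, alignment 2
target at 0 (size 1, align 1) → ends 1
pad 1 to align 2 for y
y at 2 (size 2, align 2) → ends 4
cooldown at 4 (size 2, align 2) → ends 6
pad 2 to align 4 for vx
vx at 8 (size 4, align 4) → ends 12
x at 12 (size 4, align 4) → ends 16
ammo at 16 (size 6, align 2) → ends 22
pad 2 to align 4 for z
z at 24 (size 4, align 4) → ends 28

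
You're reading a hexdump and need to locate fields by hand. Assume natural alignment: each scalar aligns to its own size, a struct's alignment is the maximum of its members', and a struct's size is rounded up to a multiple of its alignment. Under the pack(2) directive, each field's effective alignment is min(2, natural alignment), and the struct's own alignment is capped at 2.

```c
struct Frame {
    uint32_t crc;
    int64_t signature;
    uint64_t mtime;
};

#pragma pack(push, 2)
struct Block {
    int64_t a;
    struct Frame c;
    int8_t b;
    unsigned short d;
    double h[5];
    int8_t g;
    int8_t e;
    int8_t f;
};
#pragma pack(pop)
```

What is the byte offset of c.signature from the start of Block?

Frame: 0..4  crc  (4B, 4-aligned); 4..8  -- padding (4B); 8..16  signature  (8B, 8-aligned); 16..24  mtime  (8B, 8-aligned); sizeof = 24, alignof = 8
0..8  a  (8B, 2-aligned)
8..32  c  (24B, 2-aligned)
within Frame: signature at 8
8 + 8 = 16

16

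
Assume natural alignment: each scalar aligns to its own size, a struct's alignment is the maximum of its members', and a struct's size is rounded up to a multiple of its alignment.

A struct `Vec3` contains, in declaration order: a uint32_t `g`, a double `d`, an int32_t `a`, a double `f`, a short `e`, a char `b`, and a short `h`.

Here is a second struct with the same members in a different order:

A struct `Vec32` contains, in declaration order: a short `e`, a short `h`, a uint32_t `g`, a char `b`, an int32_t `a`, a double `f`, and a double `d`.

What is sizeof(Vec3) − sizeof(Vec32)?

g at 0 (size 4, align 4) → ends 4
pad 4 to align 8 for d
d at 8 (size 8, align 8) → ends 16
a at 16 (size 4, align 4) → ends 20
pad 4 to align 8 for f
f at 24 (size 8, align 8) → ends 32
e at 32 (size 2, align 2) → ends 34
b at 34 (size 1, align 1) → ends 35
pad 1 to align 2 for h
h at 36 (size 2, align 2) → ends 38
tail pad 2 to reach multiple of 8
total 40 bytes, alignment 8
— Vec32 —
e at 0 (size 2, align 2) → ends 2
h at 2 (size 2, align 2) → ends 4
g at 4 (size 4, align 4) → ends 8
b at 8 (size 1, align 1) → ends 9
pad 3 to align 4 for a
a at 12 (size 4, align 4) → ends 16
f at 16 (size 8, align 8) → ends 24
d at 24 (size 8, align 8) → ends 32
total 32 bytes, alignment 8
40 − 32 = 8

8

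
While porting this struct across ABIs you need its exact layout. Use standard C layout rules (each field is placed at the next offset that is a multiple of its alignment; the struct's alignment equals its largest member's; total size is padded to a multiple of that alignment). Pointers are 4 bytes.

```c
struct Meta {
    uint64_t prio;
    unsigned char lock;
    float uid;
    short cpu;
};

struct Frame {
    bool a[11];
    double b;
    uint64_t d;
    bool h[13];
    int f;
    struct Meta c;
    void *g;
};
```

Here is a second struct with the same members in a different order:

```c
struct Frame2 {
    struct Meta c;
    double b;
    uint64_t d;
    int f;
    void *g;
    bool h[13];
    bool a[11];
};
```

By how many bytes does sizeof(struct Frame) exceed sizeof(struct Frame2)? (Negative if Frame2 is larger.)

Meta: 0..8  prio  (8B, 8-aligned); 8..9  lock  (1B, 1-aligned); 9..12  -- padding (3B); 12..16  uid  (4B, 4-aligned); 16..18  cpu  (2B, 2-aligned); 18..24  -- tail padding (6B); sizeof = 24, alignof = 8
0..11  a  (11B, 1-aligned)
11..16  -- padding (5B)
16..24  b  (8B, 8-aligned)
24..32  d  (8B, 8-aligned)
32..45  h  (13B, 1-aligned)
45..48  -- padding (3B)
48..52  f  (4B, 4-aligned)
52..56  -- padding (4B)
56..80  c  (24B, 8-aligned)
80..84  g  (4B, 4-aligned)
84..88  -- tail padding (4B)
sizeof = 88, alignof = 8
— Frame2 —
0..24  c  (24B, 8-aligned)
24..32  b  (8B, 8-aligned)
32..40  d  (8B, 8-aligned)
40..44  f  (4B, 4-aligned)
44..48  g  (4B, 4-aligned)
48..61  h  (13B, 1-aligned)
61..72  a  (11B, 1-aligned)
sizeof = 72, alignof = 8
88 − 72 = 16

16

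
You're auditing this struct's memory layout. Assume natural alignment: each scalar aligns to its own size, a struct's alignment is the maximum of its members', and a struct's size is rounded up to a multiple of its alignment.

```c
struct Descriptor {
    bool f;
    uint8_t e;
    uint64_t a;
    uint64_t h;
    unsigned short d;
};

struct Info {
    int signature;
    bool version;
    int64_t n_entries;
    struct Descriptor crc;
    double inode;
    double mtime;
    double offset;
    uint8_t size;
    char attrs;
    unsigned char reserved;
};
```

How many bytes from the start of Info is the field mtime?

Descriptor: @0: f [1B, align 1] → 1; @1: e [1B, align 1] → 2; +6 pad (align 8); @8: a [8B, align 8] → 16; @16: h [8B, align 8] → 24; @24: d [2B, align 2] → 26; +6 tail pad (align 8); size 32, align 8
@0: signature [4B, align 4] → 4
@4: version [1B, align 1] → 5
+3 pad (align 8)
@8: n_entries [8B, align 8] → 16
@16: crc [32B, align 8] → 48
@48: inode [8B, align 8] → 56
@56: mtime [8B, align 8] → 64

56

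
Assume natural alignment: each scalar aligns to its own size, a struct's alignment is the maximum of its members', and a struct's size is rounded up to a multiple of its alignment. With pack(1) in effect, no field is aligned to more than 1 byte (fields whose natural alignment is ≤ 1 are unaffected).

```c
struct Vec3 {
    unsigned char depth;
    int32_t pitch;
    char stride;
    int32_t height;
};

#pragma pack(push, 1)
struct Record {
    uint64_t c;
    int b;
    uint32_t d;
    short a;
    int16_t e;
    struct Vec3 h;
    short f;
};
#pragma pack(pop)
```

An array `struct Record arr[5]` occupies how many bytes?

190

Vec3: @0: depth [1B, align 1] → 1; +3 pad (align 4); @4: pitch [4B, align 4] → 8; @8: stride [1B, align 1] → 9; +3 pad (align 4); @12: height [4B, align 4] → 16; size 16, align 4
@0: c [8B, align 1] → 8
@8: b [4B, align 1] → 12
@12: d [4B, align 1] → 16
@16: a [2B, align 1] → 18
@18: e [2B, align 1] → 20
@20: h [16B, align 1] → 36
@36: f [2B, align 1] → 38
size 38, align 1
array of 5: 5 × 38 = 190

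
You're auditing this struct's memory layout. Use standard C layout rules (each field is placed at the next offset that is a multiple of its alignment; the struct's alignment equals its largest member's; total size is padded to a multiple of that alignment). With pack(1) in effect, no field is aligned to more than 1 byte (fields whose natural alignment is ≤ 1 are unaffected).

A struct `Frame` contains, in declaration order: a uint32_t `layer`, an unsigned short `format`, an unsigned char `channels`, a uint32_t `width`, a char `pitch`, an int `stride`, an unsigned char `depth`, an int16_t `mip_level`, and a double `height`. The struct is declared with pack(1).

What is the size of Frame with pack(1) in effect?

27

0..4  layer  (4B, 1-aligned)
4..6  format  (2B, 1-aligned)
6..7  channels  (1B, 1-aligned)
7..11  width  (4B, 1-aligned)
11..12  pitch  (1B, 1-aligned)
12..16  stride  (4B, 1-aligned)
16..17  depth  (1B, 1-aligned)
17..19  mip_level  (2B, 1-aligned)
19..27  height  (8B, 1-aligned)
sizeof = 27, alignof = 1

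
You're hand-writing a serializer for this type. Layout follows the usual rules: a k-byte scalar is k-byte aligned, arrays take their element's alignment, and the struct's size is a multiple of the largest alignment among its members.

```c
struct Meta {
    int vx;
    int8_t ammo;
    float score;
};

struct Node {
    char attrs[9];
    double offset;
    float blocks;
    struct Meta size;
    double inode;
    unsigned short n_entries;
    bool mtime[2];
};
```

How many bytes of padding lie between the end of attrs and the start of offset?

7

Meta: 0..4  vx  (4B, 4-aligned); 4..5  ammo  (1B, 1-aligned); 5..8  -- padding (3B); 8..12  score  (4B, 4-aligned); sizeof = 12, alignof = 4
0..9  attrs  (9B, 1-aligned)
9..16  -- padding (7B)
16..24  offset  (8B, 8-aligned)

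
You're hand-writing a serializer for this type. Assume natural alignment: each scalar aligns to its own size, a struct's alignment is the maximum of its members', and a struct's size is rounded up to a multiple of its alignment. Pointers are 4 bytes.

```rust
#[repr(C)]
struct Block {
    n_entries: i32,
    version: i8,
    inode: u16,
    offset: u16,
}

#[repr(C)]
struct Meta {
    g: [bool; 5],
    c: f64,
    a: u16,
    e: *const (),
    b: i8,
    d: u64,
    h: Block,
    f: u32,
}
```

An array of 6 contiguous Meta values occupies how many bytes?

336

Block: 0..4  n_entries  (4B, 4-aligned); 4..5  version  (1B, 1-aligned); 5..6  -- padding (1B); 6..8  inode  (2B, 2-aligned); 8..10  offset  (2B, 2-aligned); 10..12  -- tail padding (2B); sizeof = 12, alignof = 4
0..5  g  (5B, 1-aligned)
5..8  -- padding (3B)
8..16  c  (8B, 8-aligned)
16..18  a  (2B, 2-aligned)
18..20  -- padding (2B)
20..24  e  (4B, 4-aligned)
24..25  b  (1B, 1-aligned)
25..32  -- padding (7B)
32..40  d  (8B, 8-aligned)
40..52  h  (12B, 4-aligned)
52..56  f  (4B, 4-aligned)
sizeof = 56, alignof = 8
array of 6: 6 × 56 = 336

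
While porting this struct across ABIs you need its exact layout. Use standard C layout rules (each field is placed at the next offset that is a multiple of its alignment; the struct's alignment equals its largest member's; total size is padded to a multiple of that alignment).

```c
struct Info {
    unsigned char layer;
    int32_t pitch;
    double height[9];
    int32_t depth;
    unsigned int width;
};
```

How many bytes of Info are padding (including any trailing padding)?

3

layer at 0 (size 1, align 1) → ends 1
pad 3 to align 4 for pitch
pitch at 4 (size 4, align 4) → ends 8
height at 8 (size 72, align 8) → ends 80
depth at 80 (size 4, align 4) → ends 84
width at 84 (size 4, align 4) → ends 88
total 88 bytes, alignment 8
data bytes 85, size 88 → padding 3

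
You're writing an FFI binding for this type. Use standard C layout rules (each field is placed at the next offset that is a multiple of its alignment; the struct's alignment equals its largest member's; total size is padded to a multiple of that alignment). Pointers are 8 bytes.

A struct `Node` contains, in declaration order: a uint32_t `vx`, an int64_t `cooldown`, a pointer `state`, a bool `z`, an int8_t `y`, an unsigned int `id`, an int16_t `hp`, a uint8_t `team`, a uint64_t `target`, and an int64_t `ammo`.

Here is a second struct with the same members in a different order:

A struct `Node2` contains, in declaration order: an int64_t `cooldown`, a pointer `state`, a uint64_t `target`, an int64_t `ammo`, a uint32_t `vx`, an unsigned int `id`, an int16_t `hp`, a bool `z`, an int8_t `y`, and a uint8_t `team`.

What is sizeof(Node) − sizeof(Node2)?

@0: vx [4B, align 4] → 4
+4 pad (align 8)
@8: cooldown [8B, align 8] → 16
@16: state [8B, align 8] → 24
@24: z [1B, align 1] → 25
@25: y [1B, align 1] → 26
+2 pad (align 4)
@28: id [4B, align 4] → 32
@32: hp [2B, align 2] → 34
@34: team [1B, align 1] → 35
+5 pad (align 8)
@40: target [8B, align 8] → 48
@48: ammo [8B, align 8] → 56
size 56, align 8
— Node2 —
@0: cooldown [8B, align 8] → 8
@8: state [8B, align 8] → 16
@16: target [8B, align 8] → 24
@24: ammo [8B, align 8] → 32
@32: vx [4B, align 4] → 36
@36: id [4B, align 4] → 40
@40: hp [2B, align 2] → 42
@42: z [1B, align 1] → 43
@43: y [1B, align 1] → 44
@44: team [1B, align 1] → 45
+3 tail pad (align 8)
size 48, align 8
56 − 48 = 8

8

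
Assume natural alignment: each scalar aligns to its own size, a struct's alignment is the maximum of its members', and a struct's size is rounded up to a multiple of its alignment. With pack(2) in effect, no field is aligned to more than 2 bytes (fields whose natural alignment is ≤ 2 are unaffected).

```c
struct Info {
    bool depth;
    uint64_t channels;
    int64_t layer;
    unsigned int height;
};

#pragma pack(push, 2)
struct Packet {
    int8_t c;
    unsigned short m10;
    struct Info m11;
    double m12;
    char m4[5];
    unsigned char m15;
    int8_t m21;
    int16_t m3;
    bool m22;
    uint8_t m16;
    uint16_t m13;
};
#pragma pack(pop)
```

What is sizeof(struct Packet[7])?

Info: depth at 0 (size 1, align 1) → ends 1; pad 7 to align 8 for channels; channels at 8 (size 8, align 8) → ends 16; layer at 16 (size 8, align 8) → ends 24; height at 24 (size 4, align 4) → ends 28; tail pad 4 to reach multiple of 8; total 32 bytes, alignment 8
c at 0 (size 1, align 1) → ends 1
pad 1 to align 2 for m10
m10 at 2 (size 2, align 2) → ends 4
m11 at 4 (size 32, align 2) → ends 36
m12 at 36 (size 8, align 2) → ends 44
m4 at 44 (size 5, align 1) → ends 49
m15 at 49 (size 1, align 1) → ends 50
m21 at 50 (size 1, align 1) → ends 51
pad 1 to align 2 for m3
m3 at 52 (size 2, align 2) → ends 54
m22 at 54 (size 1, align 1) → ends 55
m16 at 55 (size 1, align 1) → ends 56
m13 at 56 (size 2, align 2) → ends 58
total 58 bytes, alignment 2
array of 7: 7 × 58 = 406

406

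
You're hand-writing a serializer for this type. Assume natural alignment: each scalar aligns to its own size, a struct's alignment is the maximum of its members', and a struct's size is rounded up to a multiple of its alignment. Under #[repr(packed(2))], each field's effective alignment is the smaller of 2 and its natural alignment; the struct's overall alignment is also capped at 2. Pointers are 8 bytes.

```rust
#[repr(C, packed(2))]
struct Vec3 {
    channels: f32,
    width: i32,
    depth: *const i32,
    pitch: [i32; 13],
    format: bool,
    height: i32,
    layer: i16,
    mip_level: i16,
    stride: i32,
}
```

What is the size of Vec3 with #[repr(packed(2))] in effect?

0..4  channels  (4B, 2-aligned)
4..8  width  (4B, 2-aligned)
8..16  depth  (8B, 2-aligned)
16..68  pitch  (52B, 2-aligned)
68..69  format  (1B, 1-aligned)
69..70  -- padding (1B)
70..74  height  (4B, 2-aligned)
74..76  layer  (2B, 2-aligned)
76..78  mip_level  (2B, 2-aligned)
78..82  stride  (4B, 2-aligned)
sizeof = 82, alignof = 2

82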